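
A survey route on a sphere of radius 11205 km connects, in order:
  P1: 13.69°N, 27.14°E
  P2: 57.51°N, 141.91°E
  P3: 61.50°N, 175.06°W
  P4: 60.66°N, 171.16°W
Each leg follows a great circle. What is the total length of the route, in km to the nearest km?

22477 km

Leg P1→P2: central angle 1.5898 rad, distance 17814.1 km.
Leg P2→P3: central angle 0.3801 rad, distance 4259.0 km.
Leg P3→P4: central angle 0.0360 rad, distance 403.7 km.
Total: 17814.1 + 4259.0 + 403.7 ≈ 22477 km.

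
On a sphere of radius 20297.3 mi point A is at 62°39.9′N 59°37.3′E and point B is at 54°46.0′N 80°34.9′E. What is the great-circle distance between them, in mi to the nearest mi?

With latitudes φ₁ = 62.665°, φ₂ = 54.767° and longitude difference Δλ = 20.960°:
Haversine: a = sin²(Δφ/2) + cos φ₁ cos φ₂ sin²(Δλ/2) = 0.0047 + (0.4592)(0.5769)(0.0331) = 0.01351.
Central angle c = 2·arcsin(√a) = 0.23297 rad.
Distance = R·c = 20297.3 × 0.2330 ≈ 4729 mi.

4729 mi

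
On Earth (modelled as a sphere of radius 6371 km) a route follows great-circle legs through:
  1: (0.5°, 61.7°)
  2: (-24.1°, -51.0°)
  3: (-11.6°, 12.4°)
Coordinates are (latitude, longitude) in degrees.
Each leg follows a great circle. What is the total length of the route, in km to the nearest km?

19125 km

Leg 1→2: central angle 1.9346 rad, distance 12325.2 km.
Leg 2→3: central angle 1.0673 rad, distance 6799.8 km.
Total: 12325.2 + 6799.8 ≈ 19125 km.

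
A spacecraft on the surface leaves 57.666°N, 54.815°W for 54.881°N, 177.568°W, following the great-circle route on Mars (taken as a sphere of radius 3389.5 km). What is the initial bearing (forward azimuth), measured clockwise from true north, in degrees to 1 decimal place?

Δλ = -122.753° = -2.1424 rad.
y = sin Δλ · cos φ₂ = (-0.8410)(0.5753) = -0.4838
x = cos φ₁ sin φ₂ − sin φ₁ cos φ₂ cos Δλ = (0.5349)(0.8180) − (0.8449)(0.5753)(-0.5410) = 0.7005
θ = atan2(y, x) = -34.63°; adding 360° gives 325.4°.

325.4°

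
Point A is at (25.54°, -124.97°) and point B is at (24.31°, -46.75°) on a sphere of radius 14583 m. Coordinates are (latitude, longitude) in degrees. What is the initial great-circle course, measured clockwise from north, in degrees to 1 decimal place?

With φ₁ = 0.4458, φ₂ = 0.4243, Δλ = 1.3652 rad, the forward-azimuth formula gives
θ = atan2( sin Δλ cos φ₂ , cos φ₁ sin φ₂ − sin φ₁ cos φ₂ cos Δλ ) = atan2(0.8921, 0.2912) = 71.92°.
So the initial bearing is 71.9°.

71.9°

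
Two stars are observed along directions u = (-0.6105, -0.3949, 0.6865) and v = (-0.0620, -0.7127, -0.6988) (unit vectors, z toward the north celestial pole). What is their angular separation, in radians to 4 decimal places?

u·v = -0.1604; |u| = 1.0000, |v| = 1.0001.
cos θ = (u·v)/(|u||v|) = -0.1604, so θ = 1.7319 rad.

1.7319 rad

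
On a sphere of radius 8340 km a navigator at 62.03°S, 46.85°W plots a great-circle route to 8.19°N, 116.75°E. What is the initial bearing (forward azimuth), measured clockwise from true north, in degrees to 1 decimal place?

160.1°

With φ₁ = -1.0826, φ₂ = 0.1429, Δλ = 2.8554 rad, the forward-azimuth formula gives
θ = atan2( sin Δλ cos φ₂ , cos φ₁ sin φ₂ − sin φ₁ cos φ₂ cos Δλ ) = atan2(0.2795, -0.7718) = 160.10°.
So the initial bearing is 160.1°.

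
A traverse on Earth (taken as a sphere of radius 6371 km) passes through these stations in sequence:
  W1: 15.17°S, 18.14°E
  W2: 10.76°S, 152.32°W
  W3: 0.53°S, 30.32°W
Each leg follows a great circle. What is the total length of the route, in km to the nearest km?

30429 km

Leg W1→W2: central angle 2.6599 rad, distance 16946.3 km.
Leg W2→W3: central angle 2.1163 rad, distance 13483.0 km.
Total: 16946.3 + 13483.0 ≈ 30429 km.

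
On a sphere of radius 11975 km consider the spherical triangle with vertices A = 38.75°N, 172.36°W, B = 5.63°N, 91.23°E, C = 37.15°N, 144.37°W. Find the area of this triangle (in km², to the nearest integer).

16047482 km²

Side lengths (central angles): a = 1.9702, b = 0.3847, c = 1.5960 rad; semiperimeter s = 1.9755.
By l'Huilier's theorem, tan(E/4) = √[tan(s/2) tan((s−a)/2) tan((s−b)/2) tan((s−c)/2)], giving spherical excess E = 0.1119 rad.
Area = E·R² = 0.1119 × (11975)² ≈ 16047482 km².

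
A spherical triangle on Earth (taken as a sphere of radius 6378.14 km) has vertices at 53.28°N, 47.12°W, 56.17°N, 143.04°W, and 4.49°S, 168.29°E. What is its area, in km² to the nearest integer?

1248824 km²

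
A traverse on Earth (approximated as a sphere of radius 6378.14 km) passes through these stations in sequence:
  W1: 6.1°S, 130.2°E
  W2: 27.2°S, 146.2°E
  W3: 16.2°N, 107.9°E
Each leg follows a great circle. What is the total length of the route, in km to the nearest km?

Leg W1→W2: central angle 0.4540 rad, distance 2895.8 km.
Leg W2→W3: central angle 0.9971 rad, distance 6359.6 km.
Total: 2895.8 + 6359.6 ≈ 9255 km.

9255 km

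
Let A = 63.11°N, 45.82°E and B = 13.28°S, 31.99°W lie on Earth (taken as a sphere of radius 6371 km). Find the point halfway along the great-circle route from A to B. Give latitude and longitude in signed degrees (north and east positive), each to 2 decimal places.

29.79°, -9.52°

Central angle δ = 1.6830 rad. Interpolating on the sphere with fraction f = 0.5:
P = [sin((1−f)δ)·A + sin(fδ)·B] / sin δ = 0.7503·A + 0.7503·B in Cartesian coordinates,
giving P = (0.8559, -0.1435, 0.4969), i.e. latitude 29.79°, longitude -9.52°.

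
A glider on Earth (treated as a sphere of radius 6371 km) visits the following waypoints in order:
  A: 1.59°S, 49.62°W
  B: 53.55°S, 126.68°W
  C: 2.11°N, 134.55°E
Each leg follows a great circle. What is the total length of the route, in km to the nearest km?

19789 km

Leg A→B: central angle 1.4149 rad, distance 9014.0 km.
Leg B→C: central angle 1.6912 rad, distance 10774.8 km.
Total: 9014.0 + 10774.8 ≈ 19789 km.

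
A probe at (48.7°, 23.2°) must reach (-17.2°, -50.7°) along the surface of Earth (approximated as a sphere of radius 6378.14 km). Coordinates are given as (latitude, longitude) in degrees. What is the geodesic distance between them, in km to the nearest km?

10321 km

In radians: φ₁ = 0.8500, φ₂ = -0.3002, Δλ = -73.900° = -1.2898 rad.
Haversine: a = sin²(Δφ/2) + cos φ₁ cos φ₂ sin²(Δλ/2) = 0.2958 + (0.6600)(0.9553)(0.3613) = 0.52366.
Central angle c = 2·arcsin(√a) = 1.61813 rad.
Distance = R·c = 6378.14 × 1.6181 ≈ 10321 km.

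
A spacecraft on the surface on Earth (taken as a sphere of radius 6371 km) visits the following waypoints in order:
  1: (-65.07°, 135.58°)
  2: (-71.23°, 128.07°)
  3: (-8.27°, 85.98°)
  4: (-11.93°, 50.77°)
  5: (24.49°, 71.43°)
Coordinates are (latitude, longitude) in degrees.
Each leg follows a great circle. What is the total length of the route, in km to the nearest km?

Leg 1→2: central angle 0.1179 rad, distance 750.9 km.
Leg 2→3: central angle 1.1891 rad, distance 7575.8 km.
Leg 3→4: central angle 0.6080 rad, distance 3873.3 km.
Leg 4→5: central angle 0.7266 rad, distance 4629.3 km.
Total: 750.9 + 7575.8 + 3873.3 + 4629.3 ≈ 16829 km.

16829 km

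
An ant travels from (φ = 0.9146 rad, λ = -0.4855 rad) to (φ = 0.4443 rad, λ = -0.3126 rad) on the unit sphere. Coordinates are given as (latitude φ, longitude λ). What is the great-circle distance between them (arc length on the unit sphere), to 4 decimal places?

0.4881

In radians: φ₁ = 0.9146, φ₂ = 0.4443, Δλ = 9.906° = 0.1729 rad.
cos c = sin φ₁ sin φ₂ + cos φ₁ cos φ₂ cos Δλ = (0.7923)(0.4298) + (0.6101)(0.9029)(0.9851) = 0.88322,
so c = arccos(0.88322) = 0.48811 rad.
On the unit sphere the arc length equals the central angle: 0.4881.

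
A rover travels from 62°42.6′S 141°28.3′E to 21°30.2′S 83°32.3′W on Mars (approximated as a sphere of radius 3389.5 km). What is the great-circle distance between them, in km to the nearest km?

With latitudes φ₁ = -62.710°, φ₂ = -21.503° and longitude difference Δλ = 134.990°:
Haversine: a = sin²(Δφ/2) + cos φ₁ cos φ₂ sin²(Δλ/2) = 0.1238 + (0.4585)(0.9304)(0.8535) = 0.48791.
Central angle c = 2·arcsin(√a) = 1.54662 rad.
Distance = R·c = 3389.5 × 1.5466 ≈ 5242 km.

5242 km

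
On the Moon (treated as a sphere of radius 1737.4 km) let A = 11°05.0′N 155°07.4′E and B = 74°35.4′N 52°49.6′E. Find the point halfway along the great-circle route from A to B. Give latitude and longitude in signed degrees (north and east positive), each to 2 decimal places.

50.28°, 139.44°

The central angle between A and B is δ = 1.4406 rad.
With f = 0.5, the slerp weights are sin((1−f)δ)/sin δ = 0.6653 and sin(fδ)/sin δ = 0.6653.
Weighted sum of the unit vectors: (0.6653)·(-0.8903,0.4128,0.1922) + (0.6653)·(0.1606,0.2117,0.9640) = (-0.4855, 0.4155, 0.7692).
Converting back: φ = atan2(z, √(x²+y²)) = 50.28°, λ = atan2(y, x) = 139.44°.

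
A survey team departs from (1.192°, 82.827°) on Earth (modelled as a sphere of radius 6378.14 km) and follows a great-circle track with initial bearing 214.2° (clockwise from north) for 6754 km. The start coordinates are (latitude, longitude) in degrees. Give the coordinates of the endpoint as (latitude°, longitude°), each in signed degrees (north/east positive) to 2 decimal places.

-45.29°, 38.67°

Angular distance δ = d/R = 6754/6378.14 = 1.05893 rad; initial bearing θ = 3.7385 rad.
sin φ₂ = sin φ₁ cos δ + cos φ₁ sin δ cos θ = (0.0208)(0.4898) + (0.9998)(0.8718)(-0.8271) = -0.7107, so φ₂ = -45.29°.
Δλ = atan2(sin θ sin δ cos φ₁, cos δ − sin φ₁ sin φ₂) = atan2(-0.4899, 0.5046) = -44.156°.
λ₂ = 82.827° − 44.156° = 38.67°.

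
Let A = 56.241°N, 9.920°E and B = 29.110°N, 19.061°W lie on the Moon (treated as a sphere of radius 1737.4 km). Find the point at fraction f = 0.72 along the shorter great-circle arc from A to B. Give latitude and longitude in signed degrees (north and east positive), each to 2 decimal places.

Central angle δ = 0.5932 rad. Interpolating on the sphere with fraction f = 0.72:
P = [sin((1−f)δ)·A + sin(fδ)·B] / sin δ = 0.2958·A + 0.7410·B in Cartesian coordinates,
giving P = (0.7738, -0.1831, 0.6064), i.e. latitude 37.33°, longitude -13.31°.

37.33°, -13.31°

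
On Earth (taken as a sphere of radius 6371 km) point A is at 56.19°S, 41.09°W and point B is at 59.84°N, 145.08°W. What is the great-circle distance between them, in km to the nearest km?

Let φ₁ = -0.9807 rad, φ₂ = 1.0444 rad, and Δλ = -1.8150 rad.
Haversine: a = sin²(Δφ/2) + cos φ₁ cos φ₂ sin²(Δλ/2) = 0.7194 + (0.5564)(0.5024)(0.6209) = 0.89300.
Central angle c = 2·arcsin(√a) = 2.47510 rad.
Distance = R·c = 6371 × 2.4751 ≈ 15769 km.

15769 km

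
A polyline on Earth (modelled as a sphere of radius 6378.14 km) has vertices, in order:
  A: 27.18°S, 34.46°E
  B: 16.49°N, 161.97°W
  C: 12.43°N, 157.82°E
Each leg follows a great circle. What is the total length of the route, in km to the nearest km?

22319 km

Leg A→B: central angle 2.8171 rad, distance 17967.9 km.
Leg B→C: central angle 0.6822 rad, distance 4351.0 km.
Total: 17967.9 + 4351.0 ≈ 22319 km.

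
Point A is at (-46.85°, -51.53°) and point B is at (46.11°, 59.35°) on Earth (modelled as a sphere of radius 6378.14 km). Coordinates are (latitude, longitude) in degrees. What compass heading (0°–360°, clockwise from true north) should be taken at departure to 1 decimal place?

64.2°

Δλ = 110.880° = 1.9352 rad.
y = sin Δλ · cos φ₂ = (0.9343)(0.6933) = 0.6477
x = cos φ₁ sin φ₂ − sin φ₁ cos φ₂ cos Δλ = (0.6839)(0.7207) − (-0.7296)(0.6933)(-0.3564) = 0.3126
θ = atan2(y, x) = 64.24°, so the bearing is 64.2°.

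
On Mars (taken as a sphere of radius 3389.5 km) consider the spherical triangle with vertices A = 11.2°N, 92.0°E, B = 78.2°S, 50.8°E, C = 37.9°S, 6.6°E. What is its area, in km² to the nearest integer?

Side lengths (central angles): a = 0.7713, b = 1.6281, c = 1.6100 rad; semiperimeter s = 2.0047.
By l'Huilier's theorem, tan(E/4) = √[tan(s/2) tan((s−a)/2) tan((s−b)/2) tan((s−c)/2)], giving spherical excess E = 0.8113 rad.
Area = E·R² = 0.8113 × (3389.5)² ≈ 9320328 km².

9320328 km²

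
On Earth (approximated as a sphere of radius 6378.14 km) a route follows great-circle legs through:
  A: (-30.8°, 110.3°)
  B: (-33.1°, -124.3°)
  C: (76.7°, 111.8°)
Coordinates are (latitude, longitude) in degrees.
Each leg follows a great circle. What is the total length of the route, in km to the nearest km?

Leg A→B: central angle 1.7084 rad, distance 10896.6 km.
Leg B→C: central angle 2.2639 rad, distance 14439.6 km.
Total: 10896.6 + 14439.6 ≈ 25336 km.

25336 km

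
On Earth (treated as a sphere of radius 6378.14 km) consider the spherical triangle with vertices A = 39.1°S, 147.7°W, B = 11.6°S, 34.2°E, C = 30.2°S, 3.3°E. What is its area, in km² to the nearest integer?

Side lengths (central angles): a = 0.5960, b = 1.8435, c = 2.2562 rad; semiperimeter s = 2.3478.
By l'Huilier's theorem, tan(E/4) = √[tan(s/2) tan((s−a)/2) tan((s−b)/2) tan((s−c)/2)], giving spherical excess E = 0.7276 rad.
Area = E·R² = 0.7276 × (6378.14)² ≈ 29597323 km².

29597323 km²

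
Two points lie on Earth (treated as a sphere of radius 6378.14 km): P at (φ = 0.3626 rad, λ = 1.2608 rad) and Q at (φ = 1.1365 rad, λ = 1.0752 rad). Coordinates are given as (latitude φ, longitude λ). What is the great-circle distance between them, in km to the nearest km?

4997 km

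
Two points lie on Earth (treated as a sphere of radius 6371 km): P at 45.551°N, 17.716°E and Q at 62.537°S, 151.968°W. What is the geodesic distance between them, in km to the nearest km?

Let φ₁ = 0.7950 rad, φ₂ = -1.0915 rad, and Δλ = -2.9615 rad.
cos c = sin φ₁ sin φ₂ + cos φ₁ cos φ₂ cos Δλ = (0.7139)(-0.8873) + (0.7003)(0.4612)(-0.9838) = -0.95116,
so c = arccos(-0.95116) = 2.82775 rad.
Distance = R·c = 6371 × 2.8278 ≈ 18016 km.

18016 km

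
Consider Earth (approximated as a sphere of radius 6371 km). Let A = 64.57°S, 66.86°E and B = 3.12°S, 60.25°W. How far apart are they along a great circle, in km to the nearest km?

In radians: φ₁ = -1.1270, φ₂ = -0.0545, Δλ = -127.110° = -2.2185 rad.
Haversine: a = sin²(Δφ/2) + cos φ₁ cos φ₂ sin²(Δλ/2) = 0.2610 + (0.4294)(0.9985)(0.8017) = 0.60477.
Central angle c = 2·arcsin(√a) = 1.78191 rad.
Distance = R·c = 6371 × 1.7819 ≈ 11353 km.

11353 km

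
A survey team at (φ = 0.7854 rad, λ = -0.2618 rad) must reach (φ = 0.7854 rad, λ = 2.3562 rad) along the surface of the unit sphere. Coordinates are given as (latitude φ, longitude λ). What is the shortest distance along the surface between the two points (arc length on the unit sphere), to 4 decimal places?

With latitudes φ₁ = 45.000°, φ₂ = 45.000° and longitude difference Δλ = 150.000°:
Haversine: a = sin²(Δφ/2) + cos φ₁ cos φ₂ sin²(Δλ/2) = 0.0000 + (0.7071)(0.7071)(0.9330) = 0.46651.
Central angle c = 2·arcsin(√a) = 1.50376 rad.
On the unit sphere the arc length equals the central angle: 1.5038.

1.5038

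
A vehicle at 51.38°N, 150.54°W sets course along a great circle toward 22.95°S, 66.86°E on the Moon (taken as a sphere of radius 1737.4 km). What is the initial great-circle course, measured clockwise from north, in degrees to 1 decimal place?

300.4°

With φ₁ = 0.8968, φ₂ = -0.4006, Δλ = -2.4888 rad, the forward-azimuth formula gives
θ = atan2( sin Δλ cos φ₂ , cos φ₁ sin φ₂ − sin φ₁ cos φ₂ cos Δλ ) = atan2(-0.5593, 0.3282) = -59.60°.
Adding 360° brings this into [0°, 360°): 300.4°.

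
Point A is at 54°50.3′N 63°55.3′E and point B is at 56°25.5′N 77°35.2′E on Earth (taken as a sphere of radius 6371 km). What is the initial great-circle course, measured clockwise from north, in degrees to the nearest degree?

73°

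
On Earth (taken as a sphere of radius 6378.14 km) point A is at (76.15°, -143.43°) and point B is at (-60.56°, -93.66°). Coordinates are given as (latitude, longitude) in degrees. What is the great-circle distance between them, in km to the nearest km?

In radians: φ₁ = 1.3291, φ₂ = -1.0570, Δλ = 49.770° = 0.8687 rad.
Haversine: a = sin²(Δφ/2) + cos φ₁ cos φ₂ sin²(Δλ/2) = 0.8639 + (0.2394)(0.4915)(0.1771) = 0.88478.
Central angle c = 2·arcsin(√a) = 2.44895 rad.
Distance = R·c = 6378.14 × 2.4489 ≈ 15620 km.

15620 km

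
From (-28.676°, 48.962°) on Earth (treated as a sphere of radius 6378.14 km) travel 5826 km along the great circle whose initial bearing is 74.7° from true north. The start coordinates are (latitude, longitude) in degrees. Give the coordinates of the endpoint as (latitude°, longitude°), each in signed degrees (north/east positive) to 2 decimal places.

-6.31°, 99.16°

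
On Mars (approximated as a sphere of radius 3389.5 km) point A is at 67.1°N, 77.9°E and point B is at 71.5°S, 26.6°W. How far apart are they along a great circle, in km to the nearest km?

In radians: φ₁ = 1.1711, φ₂ = -1.2479, Δλ = -104.500° = -1.8239 rad.
cos c = sin φ₁ sin φ₂ + cos φ₁ cos φ₂ cos Δλ = (0.9212)(-0.9483) + (0.3891)(0.3173)(-0.2504) = -0.90450,
so c = arccos(-0.90450) = 2.70099 rad.
Distance = R·c = 3389.5 × 2.7010 ≈ 9155 km.

9155 km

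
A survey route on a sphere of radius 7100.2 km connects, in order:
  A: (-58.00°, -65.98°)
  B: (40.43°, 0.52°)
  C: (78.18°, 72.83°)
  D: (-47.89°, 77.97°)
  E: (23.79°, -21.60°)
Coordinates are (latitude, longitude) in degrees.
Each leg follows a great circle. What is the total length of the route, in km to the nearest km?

Leg A→B: central angle 1.9705 rad, distance 13990.8 km.
Leg B→C: central angle 0.8201 rad, distance 5822.9 km.
Leg C→D: central angle 2.2010 rad, distance 15627.7 km.
Leg D→E: central angle 1.9837 rad, distance 14084.6 km.
Total: 13990.8 + 5822.9 + 15627.7 + 14084.6 ≈ 49526 km.

49526 km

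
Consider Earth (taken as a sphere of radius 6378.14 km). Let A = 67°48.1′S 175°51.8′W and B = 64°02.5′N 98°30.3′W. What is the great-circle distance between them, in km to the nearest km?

Let φ₁ = -1.1834 rad, φ₂ = 1.1177 rad, and Δλ = 1.3502 rad.
cos c = sin φ₁ sin φ₂ + cos φ₁ cos φ₂ cos Δλ = (-0.9259)(0.8991) + (0.3778)(0.4377)(0.2189) = -0.79628,
so c = arccos(-0.79628) = 2.49192 rad.
Distance = R·c = 6378.14 × 2.4919 ≈ 15894 km.

15894 km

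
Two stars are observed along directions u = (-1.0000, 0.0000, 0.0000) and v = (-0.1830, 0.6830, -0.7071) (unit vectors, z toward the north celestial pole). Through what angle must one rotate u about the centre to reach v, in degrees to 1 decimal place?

79.5°

u·v = 0.1830; |u| = 1.0000, |v| = 1.0000.
cos θ = (u·v)/(|u||v|) = 0.1830, so θ = 79.5°.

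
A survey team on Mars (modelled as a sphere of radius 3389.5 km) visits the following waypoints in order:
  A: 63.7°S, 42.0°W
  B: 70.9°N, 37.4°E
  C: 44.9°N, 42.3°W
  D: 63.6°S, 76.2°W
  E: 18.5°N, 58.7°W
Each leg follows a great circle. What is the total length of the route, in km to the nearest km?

Leg A→B: central angle 2.5330 rad, distance 8585.7 km.
Leg B→C: central angle 0.7835 rad, distance 2655.6 km.
Leg C→D: central angle 1.9507 rad, distance 6611.9 km.
Leg D→E: central angle 1.4526 rad, distance 4923.6 km.
Total: 8585.7 + 2655.6 + 6611.9 + 4923.6 ≈ 22777 km.

22777 km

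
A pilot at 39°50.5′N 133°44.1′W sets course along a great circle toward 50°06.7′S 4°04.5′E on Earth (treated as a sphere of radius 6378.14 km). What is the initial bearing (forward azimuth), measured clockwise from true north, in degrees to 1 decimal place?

123.5°

With φ₁ = 0.6954, φ₂ = -0.8746, Δλ = 2.4052 rad, the forward-azimuth formula gives
θ = atan2( sin Δλ cos φ₂ , cos φ₁ sin φ₂ − sin φ₁ cos φ₂ cos Δλ ) = atan2(0.4307, -0.2847) = 123.47°.
So the initial bearing is 123.5°.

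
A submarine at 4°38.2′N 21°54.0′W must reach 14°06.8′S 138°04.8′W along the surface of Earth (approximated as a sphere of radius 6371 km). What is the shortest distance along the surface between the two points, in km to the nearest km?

In radians: φ₁ = 0.0809, φ₂ = -0.2463, Δλ = -116.180° = -2.0277 rad.
cos c = sin φ₁ sin φ₂ + cos φ₁ cos φ₂ cos Δλ = (0.0808)(-0.2438) + (0.9967)(0.9698)(-0.4412) = -0.44619,
so c = arccos(-0.44619) = 2.03330 rad.
Distance = R·c = 6371 × 2.0333 ≈ 12954 km.

12954 km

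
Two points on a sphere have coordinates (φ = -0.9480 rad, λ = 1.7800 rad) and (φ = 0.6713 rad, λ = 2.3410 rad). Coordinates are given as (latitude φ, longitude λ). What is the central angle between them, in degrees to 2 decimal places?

96.81°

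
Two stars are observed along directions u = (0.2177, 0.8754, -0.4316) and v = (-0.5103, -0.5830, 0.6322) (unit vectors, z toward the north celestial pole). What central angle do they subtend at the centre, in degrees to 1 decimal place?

153.4°

u·v = -0.8943; |u| = 1.0000, |v| = 1.0000.
cos θ = (u·v)/(|u||v|) = -0.8943, so θ = 153.4°.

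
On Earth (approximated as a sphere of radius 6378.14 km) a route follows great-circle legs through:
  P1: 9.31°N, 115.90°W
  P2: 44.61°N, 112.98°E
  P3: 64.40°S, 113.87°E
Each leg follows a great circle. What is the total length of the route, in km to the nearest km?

24424 km

Leg P1→P2: central angle 1.9267 rad, distance 12288.5 km.
Leg P2→P3: central angle 1.9026 rad, distance 12135.2 km.
Total: 12288.5 + 12135.2 ≈ 24424 km.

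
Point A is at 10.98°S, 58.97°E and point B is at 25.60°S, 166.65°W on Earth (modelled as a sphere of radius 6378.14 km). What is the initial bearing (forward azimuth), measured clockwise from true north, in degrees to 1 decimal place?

Δλ = 134.380° = 2.3454 rad.
y = sin Δλ · cos φ₂ = (0.7147)(0.9018) = 0.6446
x = cos φ₁ sin φ₂ − sin φ₁ cos φ₂ cos Δλ = (0.9817)(-0.4321) − (-0.1905)(0.9018)(-0.6994) = -0.5443
θ = atan2(y, x) = 130.18°, so the bearing is 130.2°.

130.2°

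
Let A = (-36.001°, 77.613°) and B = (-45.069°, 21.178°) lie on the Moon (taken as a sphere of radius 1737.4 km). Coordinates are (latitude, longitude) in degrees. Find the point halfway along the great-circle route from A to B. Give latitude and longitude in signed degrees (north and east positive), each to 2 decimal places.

-44.12°, 51.48°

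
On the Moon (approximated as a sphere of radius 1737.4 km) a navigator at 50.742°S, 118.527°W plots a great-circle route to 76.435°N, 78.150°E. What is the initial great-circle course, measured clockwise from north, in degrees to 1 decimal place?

351.3°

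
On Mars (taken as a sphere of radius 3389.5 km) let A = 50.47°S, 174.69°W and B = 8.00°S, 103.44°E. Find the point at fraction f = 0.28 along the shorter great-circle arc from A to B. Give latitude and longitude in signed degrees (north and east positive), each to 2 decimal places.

-45.26°, 153.12°

The central angle between A and B is δ = 1.3730 rad.
With f = 0.28, the slerp weights are sin((1−f)δ)/sin δ = 0.8519 and sin(fδ)/sin δ = 0.3825.
Weighted sum of the unit vectors: (0.8519)·(-0.6338,-0.0589,-0.7713) + (0.3825)·(-0.2302,0.9631,-0.1392) = (-0.6279, 0.3182, -0.7103).
Converting back: φ = atan2(z, √(x²+y²)) = -45.26°, λ = atan2(y, x) = 153.12°.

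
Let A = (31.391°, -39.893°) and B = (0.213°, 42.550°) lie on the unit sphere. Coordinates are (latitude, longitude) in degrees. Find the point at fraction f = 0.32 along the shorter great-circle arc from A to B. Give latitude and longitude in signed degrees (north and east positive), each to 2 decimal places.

26.11°, -9.94°

Central angle δ = 1.4563 rad. Interpolating on the sphere with fraction f = 0.32:
P = [sin((1−f)δ)·A + sin(fδ)·B] / sin δ = 0.8417·A + 0.4523·B in Cartesian coordinates,
giving P = (0.8845, -0.1550, 0.4401), i.e. latitude 26.11°, longitude -9.94°.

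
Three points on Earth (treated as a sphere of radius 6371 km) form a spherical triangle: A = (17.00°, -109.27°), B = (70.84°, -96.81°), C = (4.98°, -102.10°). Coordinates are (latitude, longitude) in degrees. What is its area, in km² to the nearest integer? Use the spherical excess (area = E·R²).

3158488 km²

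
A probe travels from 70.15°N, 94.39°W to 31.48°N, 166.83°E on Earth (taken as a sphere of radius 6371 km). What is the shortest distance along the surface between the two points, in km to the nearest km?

With latitudes φ₁ = 70.150°, φ₂ = 31.480° and longitude difference Δλ = -98.780°:
cos c = sin φ₁ sin φ₂ + cos φ₁ cos φ₂ cos Δλ = (0.9406)(0.5222) + (0.3396)(0.8528)(-0.1526) = 0.44697,
so c = arccos(0.44697) = 1.10742 rad.
Distance = R·c = 6371 × 1.1074 ≈ 7055 km.

7055 km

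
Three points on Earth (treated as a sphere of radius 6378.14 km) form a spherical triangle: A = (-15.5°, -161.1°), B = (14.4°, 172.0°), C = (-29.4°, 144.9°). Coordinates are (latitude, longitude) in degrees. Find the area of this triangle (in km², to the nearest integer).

12797766 km²

Side lengths (central angles): a = 0.8904, b = 0.8961, c = 0.6983 rad; semiperimeter s = 1.2424.
By l'Huilier's theorem, tan(E/4) = √[tan(s/2) tan((s−a)/2) tan((s−b)/2) tan((s−c)/2)], giving spherical excess E = 0.3146 rad.
Area = E·R² = 0.3146 × (6378.14)² ≈ 12797766 km².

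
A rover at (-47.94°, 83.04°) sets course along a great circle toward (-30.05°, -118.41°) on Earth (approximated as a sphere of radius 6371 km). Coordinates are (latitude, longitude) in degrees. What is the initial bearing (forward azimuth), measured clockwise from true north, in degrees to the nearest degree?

161°

Δλ = 158.550° = 2.7672 rad.
y = sin Δλ · cos φ₂ = (0.3657)(0.8656) = 0.3165
x = cos φ₁ sin φ₂ − sin φ₁ cos φ₂ cos Δλ = (0.6699)(-0.5008) − (-0.7424)(0.8656)(-0.9307) = -0.9336
θ = atan2(y, x) = 161.27°, so the bearing is 161°.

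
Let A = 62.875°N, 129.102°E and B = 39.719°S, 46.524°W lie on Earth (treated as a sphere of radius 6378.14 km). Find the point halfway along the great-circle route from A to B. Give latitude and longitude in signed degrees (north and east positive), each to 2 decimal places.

The central angle between A and B is δ = 2.7349 rad.
With f = 0.5, the slerp weights are sin((1−f)δ)/sin δ = 2.4756 and sin(fδ)/sin δ = 2.4756.
Weighted sum of the unit vectors: (2.4756)·(-0.2876,0.3538,0.8900) + (2.4756)·(0.5292,-0.5582,-0.6390) = (0.5983, -0.5059, 0.6214).
Converting back: φ = atan2(z, √(x²+y²)) = 38.42°, λ = atan2(y, x) = -40.22°.

38.42°, -40.22°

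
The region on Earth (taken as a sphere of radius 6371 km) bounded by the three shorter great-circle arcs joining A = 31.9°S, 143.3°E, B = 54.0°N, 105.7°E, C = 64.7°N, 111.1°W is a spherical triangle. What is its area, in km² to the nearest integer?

49075928 km²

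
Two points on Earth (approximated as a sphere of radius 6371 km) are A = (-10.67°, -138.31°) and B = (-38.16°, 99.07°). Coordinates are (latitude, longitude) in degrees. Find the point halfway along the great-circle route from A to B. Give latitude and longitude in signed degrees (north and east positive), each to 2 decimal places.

-42.82°, 171.85°

The central angle between A and B is δ = 1.8777 rad.
With f = 0.5, the slerp weights are sin((1−f)δ)/sin δ = 0.8464 and sin(fδ)/sin δ = 0.8464.
Weighted sum of the unit vectors: (0.8464)·(-0.7338,-0.6536,-0.1852) + (0.8464)·(-0.1240,0.7765,-0.6179) = (-0.7261, 0.1040, -0.6797).
Converting back: φ = atan2(z, √(x²+y²)) = -42.82°, λ = atan2(y, x) = 171.85°.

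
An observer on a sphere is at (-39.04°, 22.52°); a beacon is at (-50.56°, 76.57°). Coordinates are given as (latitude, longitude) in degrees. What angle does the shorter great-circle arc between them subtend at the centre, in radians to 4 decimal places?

0.6823 rad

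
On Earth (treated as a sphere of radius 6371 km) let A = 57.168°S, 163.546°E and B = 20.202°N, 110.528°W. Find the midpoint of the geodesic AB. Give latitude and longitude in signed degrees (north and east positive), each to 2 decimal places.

-23.90°, -139.49°

The central angle between A and B is δ = 1.8276 rad.
With f = 0.5, the slerp weights are sin((1−f)δ)/sin δ = 0.8187 and sin(fδ)/sin δ = 0.8187.
Weighted sum of the unit vectors: (0.8187)·(-0.5200,0.1536,-0.8403) + (0.8187)·(-0.3291,-0.8789,0.3453) = (-0.6951, -0.5938, -0.4052).
Converting back: φ = atan2(z, √(x²+y²)) = -23.90°, λ = atan2(y, x) = -139.49°.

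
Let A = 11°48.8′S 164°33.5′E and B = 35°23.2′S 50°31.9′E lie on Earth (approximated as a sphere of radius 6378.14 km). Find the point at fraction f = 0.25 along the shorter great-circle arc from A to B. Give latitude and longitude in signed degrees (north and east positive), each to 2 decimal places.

-27.26°, 142.95°

The central angle between A and B is δ = 1.7786 rad.
With f = 0.25, the slerp weights are sin((1−f)δ)/sin δ = 0.9935 and sin(fδ)/sin δ = 0.4396.
Weighted sum of the unit vectors: (0.9935)·(-0.9435,0.2606,-0.2047) + (0.4396)·(0.5182,0.6294,-0.5791) = (-0.7095, 0.5356, -0.4580).
Converting back: φ = atan2(z, √(x²+y²)) = -27.26°, λ = atan2(y, x) = 142.95°.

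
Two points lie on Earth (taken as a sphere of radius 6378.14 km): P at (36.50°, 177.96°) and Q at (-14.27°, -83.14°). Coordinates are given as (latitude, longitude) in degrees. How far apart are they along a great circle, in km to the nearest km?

11744 km

Let φ₁ = 0.6370 rad, φ₂ = -0.2491 rad, and Δλ = 1.7261 rad.
cos c = sin φ₁ sin φ₂ + cos φ₁ cos φ₂ cos Δλ = (0.5948)(-0.2465) + (0.8039)(0.9691)(-0.1547) = -0.26715,
so c = arccos(-0.26715) = 1.84123 rad.
Distance = R·c = 6378.14 × 1.8412 ≈ 11744 km.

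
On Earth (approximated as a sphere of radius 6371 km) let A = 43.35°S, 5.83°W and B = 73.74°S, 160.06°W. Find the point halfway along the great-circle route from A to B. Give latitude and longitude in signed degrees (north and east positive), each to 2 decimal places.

-73.41°, -20.20°

The central angle between A and B is δ = 1.0751 rad.
With f = 0.5, the slerp weights are sin((1−f)δ)/sin δ = 0.5821 and sin(fδ)/sin δ = 0.5821.
Weighted sum of the unit vectors: (0.5821)·(0.7234,-0.0739,-0.6865) + (0.5821)·(-0.2632,-0.0955,-0.9600) = (0.2679, -0.0986, -0.9584).
Converting back: φ = atan2(z, √(x²+y²)) = -73.41°, λ = atan2(y, x) = -20.20°.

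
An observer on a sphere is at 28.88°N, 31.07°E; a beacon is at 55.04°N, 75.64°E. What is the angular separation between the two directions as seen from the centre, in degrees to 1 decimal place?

Let φ₁ = 0.5041 rad, φ₂ = 0.9606 rad, and Δλ = 0.7779 rad.
Haversine: a = sin²(Δφ/2) + cos φ₁ cos φ₂ sin²(Δλ/2) = 0.0512 + (0.8756)(0.5730)(0.1438) = 0.12337.
Central angle c = 2·arcsin(√a) = 0.71779 rad.
So the angular separation is 41.1°.

41.1°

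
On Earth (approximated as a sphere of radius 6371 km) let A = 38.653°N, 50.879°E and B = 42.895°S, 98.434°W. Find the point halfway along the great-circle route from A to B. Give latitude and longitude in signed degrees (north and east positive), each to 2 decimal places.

Central angle δ = 2.7317 rad. Interpolating on the sphere with fraction f = 0.5:
P = [sin((1−f)δ)·A + sin(fδ)·B] / sin δ = 2.4566·A + 2.4566·B in Cartesian coordinates,
giving P = (0.9465, -0.2919, -0.1377), i.e. latitude -7.91°, longitude -17.14°.

-7.91°, -17.14°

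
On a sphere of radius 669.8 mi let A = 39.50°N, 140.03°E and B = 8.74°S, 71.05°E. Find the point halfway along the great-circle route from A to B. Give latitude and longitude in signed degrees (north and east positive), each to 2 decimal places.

Central angle δ = 1.3929 rad. Interpolating on the sphere with fraction f = 0.5:
P = [sin((1−f)δ)·A + sin(fδ)·B] / sin δ = 0.6518·A + 0.6518·B in Cartesian coordinates,
giving P = (-0.1762, 0.9324, 0.3156), i.e. latitude 18.39°, longitude 100.70°.

18.39°, 100.70°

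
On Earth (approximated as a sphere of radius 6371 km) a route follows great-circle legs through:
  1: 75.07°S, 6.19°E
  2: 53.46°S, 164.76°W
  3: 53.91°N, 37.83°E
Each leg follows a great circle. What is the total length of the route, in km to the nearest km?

Leg 1→2: central angle 0.8959 rad, distance 5707.6 km.
Leg 2→3: central angle 2.9090 rad, distance 18532.9 km.
Total: 5707.6 + 18532.9 ≈ 24241 km.

24241 km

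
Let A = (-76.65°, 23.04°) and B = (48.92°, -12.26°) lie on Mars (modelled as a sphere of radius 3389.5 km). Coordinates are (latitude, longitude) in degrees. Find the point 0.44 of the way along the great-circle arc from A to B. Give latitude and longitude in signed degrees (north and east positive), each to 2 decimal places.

-21.96°, -2.35°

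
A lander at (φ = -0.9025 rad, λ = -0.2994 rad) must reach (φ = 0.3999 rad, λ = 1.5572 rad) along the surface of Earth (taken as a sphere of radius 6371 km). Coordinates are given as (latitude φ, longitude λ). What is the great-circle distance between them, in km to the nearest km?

With latitudes φ₁ = -51.709°, φ₂ = 22.913° and longitude difference Δλ = 106.375°:
cos c = sin φ₁ sin φ₂ + cos φ₁ cos φ₂ cos Δλ = (-0.7849)(0.3893) + (0.6196)(0.9211)(-0.2819) = -0.46649,
so c = arccos(-0.46649) = 2.05611 rad.
Distance = R·c = 6371 × 2.0561 ≈ 13099 km.

13099 km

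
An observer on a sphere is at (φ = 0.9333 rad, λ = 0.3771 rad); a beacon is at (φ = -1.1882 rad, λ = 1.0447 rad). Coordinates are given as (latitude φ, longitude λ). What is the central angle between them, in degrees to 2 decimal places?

In radians: φ₁ = 0.9333, φ₂ = -1.1882, Δλ = 38.251° = 0.6676 rad.
cos c = sin φ₁ sin φ₂ + cos φ₁ cos φ₂ cos Δλ = (0.8036)(-0.9277) + (0.5952)(0.3733)(0.7853) = -0.57099,
so c = arccos(-0.57099) = 2.17851 rad.
So the angular separation is 124.82°.

124.82°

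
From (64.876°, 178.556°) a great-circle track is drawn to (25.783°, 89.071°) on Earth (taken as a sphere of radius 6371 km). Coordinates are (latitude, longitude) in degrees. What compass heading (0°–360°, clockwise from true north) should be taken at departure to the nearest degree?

281°

With φ₁ = 1.1323, φ₂ = 0.4500, Δλ = -1.5618 rad, the forward-azimuth formula gives
θ = atan2( sin Δλ cos φ₂ , cos φ₁ sin φ₂ − sin φ₁ cos φ₂ cos Δλ ) = atan2(-0.9004, 0.1773) = -78.86°.
Adding 360° brings this into [0°, 360°): 281°.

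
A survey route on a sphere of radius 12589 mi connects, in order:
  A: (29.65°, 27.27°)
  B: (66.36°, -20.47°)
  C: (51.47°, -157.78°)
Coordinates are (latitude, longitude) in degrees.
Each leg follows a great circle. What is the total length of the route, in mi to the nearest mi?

Leg A→B: central angle 0.8127 rad, distance 10231.1 mi.
Leg B→C: central angle 1.0086 rad, distance 12697.4 mi.
Total: 10231.1 + 12697.4 ≈ 22928 mi.

22928 mi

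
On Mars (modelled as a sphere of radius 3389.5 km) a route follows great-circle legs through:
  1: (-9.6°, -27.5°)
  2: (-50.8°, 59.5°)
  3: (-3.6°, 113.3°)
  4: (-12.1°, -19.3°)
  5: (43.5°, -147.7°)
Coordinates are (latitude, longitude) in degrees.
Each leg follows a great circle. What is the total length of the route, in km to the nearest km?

23776 km

Leg 1→2: central angle 1.4082 rad, distance 4773.2 km.
Leg 2→3: central angle 1.1360 rad, distance 3850.6 km.
Leg 3→4: central angle 2.2749 rad, distance 7710.9 km.
Leg 4→5: central angle 2.1955 rad, distance 7441.6 km.
Total: 4773.2 + 3850.6 + 7710.9 + 7441.6 ≈ 23776 km.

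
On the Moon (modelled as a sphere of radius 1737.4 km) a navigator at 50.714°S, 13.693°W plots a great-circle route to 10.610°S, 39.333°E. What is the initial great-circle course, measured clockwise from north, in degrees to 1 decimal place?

With φ₁ = -0.8851, φ₂ = -0.1852, Δλ = 0.9255 rad, the forward-azimuth formula gives
θ = atan2( sin Δλ cos φ₂ , cos φ₁ sin φ₂ − sin φ₁ cos φ₂ cos Δλ ) = atan2(0.7852, 0.3410) = 66.53°.
So the initial bearing is 66.5°.

66.5°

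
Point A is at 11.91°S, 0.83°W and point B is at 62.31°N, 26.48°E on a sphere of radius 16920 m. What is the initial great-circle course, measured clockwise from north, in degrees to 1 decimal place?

12.6°

Δλ = 27.310° = 0.4766 rad.
y = sin Δλ · cos φ₂ = (0.4588)(0.4647) = 0.2132
x = cos φ₁ sin φ₂ − sin φ₁ cos φ₂ cos Δλ = (0.9785)(0.8855) − (-0.2064)(0.4647)(0.8885) = 0.9516
θ = atan2(y, x) = 12.63°, so the bearing is 12.6°.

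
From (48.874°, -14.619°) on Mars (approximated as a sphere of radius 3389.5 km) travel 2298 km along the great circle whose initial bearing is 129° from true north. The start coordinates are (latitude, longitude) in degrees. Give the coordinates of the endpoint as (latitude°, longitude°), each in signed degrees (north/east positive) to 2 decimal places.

Angular distance δ = d/R = 2298/3389.5 = 0.67798 rad; initial bearing θ = 2.2515 rad.
sin φ₂ = sin φ₁ cos δ + cos φ₁ sin δ cos θ = (0.7533)(0.7788) + (0.6577)(0.6272)(-0.6293) = 0.3271, so φ₂ = 19.09°.
Δλ = atan2(sin θ sin δ cos φ₁, cos δ − sin φ₁ sin φ₂) = atan2(0.3206, 0.5325) = 31.051°.
λ₂ = -14.619° + 31.051° = 16.43°.

19.09°, 16.43°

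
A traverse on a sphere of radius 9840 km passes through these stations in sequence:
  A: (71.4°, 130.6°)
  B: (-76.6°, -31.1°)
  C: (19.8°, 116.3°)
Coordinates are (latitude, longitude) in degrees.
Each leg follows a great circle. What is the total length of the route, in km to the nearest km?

Leg A→B: central angle 3.0162 rad, distance 29679.2 km.
Leg B→C: central angle 2.1097 rad, distance 20759.6 km.
Total: 29679.2 + 20759.6 ≈ 50439 km.

50439 km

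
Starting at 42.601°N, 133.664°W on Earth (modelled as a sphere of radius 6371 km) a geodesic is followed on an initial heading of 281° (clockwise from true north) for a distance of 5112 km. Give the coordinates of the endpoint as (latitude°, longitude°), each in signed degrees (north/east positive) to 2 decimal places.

Angular distance δ = d/R = 5112/6371 = 0.80239 rad; initial bearing θ = 4.9044 rad.
sin φ₂ = sin φ₁ cos δ + cos φ₁ sin δ cos θ = (0.6769)(0.6950) + (0.7361)(0.7190)(0.1908) = 0.5714, so φ₂ = 34.85°.
Δλ = atan2(sin θ sin δ cos φ₁, cos δ − sin φ₁ sin φ₂) = atan2(-0.5195, 0.3082) = -59.322°.
λ₂ = -133.664° − 59.322° = -192.99° → 167.01° after wrapping to (−180°, 180°].

34.85°, 167.01°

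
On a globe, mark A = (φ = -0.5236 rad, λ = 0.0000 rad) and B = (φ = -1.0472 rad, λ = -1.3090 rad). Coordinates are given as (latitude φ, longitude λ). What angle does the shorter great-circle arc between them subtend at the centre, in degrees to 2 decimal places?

In radians: φ₁ = -0.5236, φ₂ = -1.0472, Δλ = -75.000° = -1.3090 rad.
cos c = sin φ₁ sin φ₂ + cos φ₁ cos φ₂ cos Δλ = (-0.5000)(-0.8660) + (0.8660)(0.5000)(0.2588) = 0.54508,
so c = arccos(0.54508) = 0.99431 rad.
So the angular separation is 56.97°.

56.97°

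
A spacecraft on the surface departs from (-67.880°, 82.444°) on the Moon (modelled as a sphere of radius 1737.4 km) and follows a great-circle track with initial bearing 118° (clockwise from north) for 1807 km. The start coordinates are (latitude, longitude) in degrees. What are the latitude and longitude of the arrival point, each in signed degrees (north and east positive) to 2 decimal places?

-38.42°, -173.94°

Angular distance δ = d/R = 1807/1737.4 = 1.04006 rad; initial bearing θ = 2.0595 rad.
sin φ₂ = sin φ₁ cos δ + cos φ₁ sin δ cos θ = (-0.9264)(0.5062) + (0.3765)(0.8624)(-0.4695) = -0.6214, so φ₂ = -38.42°.
Δλ = atan2(sin θ sin δ cos φ₁, cos δ − sin φ₁ sin φ₂) = atan2(0.2867, -0.0695) = 103.619°.
λ₂ = 82.444° + 103.619° = 186.06° → -173.94° after wrapping to (−180°, 180°].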